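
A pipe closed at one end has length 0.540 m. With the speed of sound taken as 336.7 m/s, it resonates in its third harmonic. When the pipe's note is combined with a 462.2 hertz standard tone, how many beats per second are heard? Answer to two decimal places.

Closed pipe (odd harmonics): f_n = n·v/(4L) = 3·336.7/(4·0.540) = 467.6389 Hz.
f_beat = |467.6389 − 462.2| = 5.44 Hz.

5.44 Hz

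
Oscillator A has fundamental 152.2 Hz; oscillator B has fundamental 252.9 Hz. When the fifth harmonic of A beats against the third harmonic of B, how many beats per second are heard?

2.3 Hz

Fifth harmonic of the first: 5·152.2 = 761.0 Hz.
Third harmonic of the second: 3·252.9 = 758.7 Hz.
f_beat = |761.0 − 758.7| = 2.3 Hz.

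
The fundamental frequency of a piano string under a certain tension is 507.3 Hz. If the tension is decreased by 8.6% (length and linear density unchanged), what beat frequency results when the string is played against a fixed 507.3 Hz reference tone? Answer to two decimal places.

22.30 Hz

For a string, f ∝ √T, so the new frequency is 507.3·√0.914 = 484.9958 Hz.
f_beat = |484.9958 − 507.3| = 22.30 Hz.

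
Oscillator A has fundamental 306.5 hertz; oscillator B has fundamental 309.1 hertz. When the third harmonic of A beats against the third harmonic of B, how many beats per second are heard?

Third harmonic of the first: 3·306.5 = 919.5 Hz.
Third harmonic of the second: 3·309.1 = 927.3 Hz.
f_beat = |919.5 − 927.3| = 7.8 Hz.

7.8 Hz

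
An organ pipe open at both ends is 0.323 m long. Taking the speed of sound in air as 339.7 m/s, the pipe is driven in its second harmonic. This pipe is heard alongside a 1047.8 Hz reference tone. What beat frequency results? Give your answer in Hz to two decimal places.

Open pipe: f_n = n·v/(2L) = 2·339.7/(2·0.323) = 1051.7028 Hz.
f_beat = |1051.7028 − 1047.8| = 3.90 Hz.

3.90 Hz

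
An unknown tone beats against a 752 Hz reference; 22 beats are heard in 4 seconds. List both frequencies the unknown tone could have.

Beat frequency = 22/4 = 5.5 Hz.
|f − 752| = 5.5, so f = 752 ± 5.5.

746.5 Hz or 757.5 Hz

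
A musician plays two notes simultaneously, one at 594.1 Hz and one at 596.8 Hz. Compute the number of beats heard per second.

f_beat = |f₁ − f₂|.
|594.1 − 596.8| = 2.7 Hz.

2.7 Hz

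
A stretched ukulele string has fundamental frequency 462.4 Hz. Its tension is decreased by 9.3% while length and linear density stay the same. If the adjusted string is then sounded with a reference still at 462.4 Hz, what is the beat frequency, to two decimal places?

For a string, f ∝ √T, so the new frequency is 462.4·√0.907 = 440.3738 Hz.
f_beat = |440.3738 − 462.4| = 22.03 Hz.

22.03 Hz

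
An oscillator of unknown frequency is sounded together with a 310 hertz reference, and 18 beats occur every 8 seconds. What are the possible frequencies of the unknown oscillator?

Beat frequency = 18/8 = 2.25 Hz.
|f − 310| = 2.25, so f = 310 ± 2.25.

307.75 Hz or 312.25 Hz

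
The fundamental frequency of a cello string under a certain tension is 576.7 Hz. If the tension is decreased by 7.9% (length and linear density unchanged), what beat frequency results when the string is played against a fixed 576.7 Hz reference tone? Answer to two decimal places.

23.25 Hz

For a string, f ∝ √T, so the new frequency is 576.7·√0.921 = 553.4518 Hz.
f_beat = |553.4518 − 576.7| = 23.25 Hz.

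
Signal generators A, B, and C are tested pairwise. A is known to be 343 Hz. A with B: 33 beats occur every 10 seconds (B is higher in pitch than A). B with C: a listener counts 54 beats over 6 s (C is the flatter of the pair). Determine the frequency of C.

A–B: Beat frequency = 33/10 = 3.3 Hz.
B is above A, so f_B = 343 + 3.3 = 346.3 Hz.
B–C: Beat frequency = 54/6 = 9 Hz.
C is below B, so f_C = 346.3 − 9 = 337.3 Hz.

337.3 Hz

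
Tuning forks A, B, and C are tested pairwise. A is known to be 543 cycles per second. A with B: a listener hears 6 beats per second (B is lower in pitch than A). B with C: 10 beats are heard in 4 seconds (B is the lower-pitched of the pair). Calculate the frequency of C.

B is below A, so f_B = 543 − 6 = 537 Hz.
B–C: Beat frequency = 10/4 = 2.5 Hz.
C is above B, so f_C = 537 + 2.5 = 539.5 Hz.

539.5 Hz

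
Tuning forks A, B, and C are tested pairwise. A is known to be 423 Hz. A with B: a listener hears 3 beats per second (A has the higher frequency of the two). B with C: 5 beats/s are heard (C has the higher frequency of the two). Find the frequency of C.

B is below A, so f_B = 423 − 3 = 420 Hz.
C is above B, so f_C = 420 + 5 = 425 Hz.

425 Hz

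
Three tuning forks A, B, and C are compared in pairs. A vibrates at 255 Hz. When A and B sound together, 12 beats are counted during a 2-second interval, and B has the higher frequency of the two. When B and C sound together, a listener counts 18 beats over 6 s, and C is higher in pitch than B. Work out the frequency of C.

264 Hz

A–B: Beat frequency = 12/2 = 6 Hz.
B is above A, so f_B = 255 + 6 = 261 Hz.
B–C: Beat frequency = 18/6 = 3 Hz.
C is above B, so f_C = 261 + 3 = 264 Hz.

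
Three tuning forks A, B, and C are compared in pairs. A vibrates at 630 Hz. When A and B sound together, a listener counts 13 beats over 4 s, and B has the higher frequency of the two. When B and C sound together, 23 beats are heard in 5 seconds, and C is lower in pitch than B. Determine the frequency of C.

A–B: Beat frequency = 13/4 = 3.25 Hz.
B is above A, so f_B = 630 + 3.25 = 633.25 Hz.
B–C: Beat frequency = 23/5 = 4.6 Hz.
C is below B, so f_C = 633.25 − 4.6 = 628.65 Hz.

628.65 Hz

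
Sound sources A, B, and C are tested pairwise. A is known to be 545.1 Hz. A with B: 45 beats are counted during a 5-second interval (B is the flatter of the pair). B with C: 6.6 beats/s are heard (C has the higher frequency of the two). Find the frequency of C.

A–B: Beat frequency = 45/5 = 9 Hz.
B is below A, so f_B = 545.1 − 9 = 536.1 Hz.
C is above B, so f_C = 536.1 + 6.6 = 542.7 Hz.

542.7 Hz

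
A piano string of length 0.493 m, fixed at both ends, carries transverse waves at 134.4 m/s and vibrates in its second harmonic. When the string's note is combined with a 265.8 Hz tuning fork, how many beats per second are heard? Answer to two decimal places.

6.82 Hz

For a string fixed at both ends, f_n = n·v/(2L) = 2·134.4/(2·0.493) = 272.6166 Hz.
f_beat = |272.6166 − 265.8| = 6.82 Hz.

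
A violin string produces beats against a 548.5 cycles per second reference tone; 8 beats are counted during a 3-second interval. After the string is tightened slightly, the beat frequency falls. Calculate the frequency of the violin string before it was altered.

Beat frequency = 8/3 = 2.6667 Hz.
|f − 548.5| = 2.6667, so the violin string was at either 545.8333 Hz or 551.1667 Hz.
Increasing tension raises a string's frequency; the adjustment raises the violin string's frequency.
The beat rate fell, so the adjustment moved the violin string toward 548.5 Hz — it must have started below the reference.

545.8333 Hz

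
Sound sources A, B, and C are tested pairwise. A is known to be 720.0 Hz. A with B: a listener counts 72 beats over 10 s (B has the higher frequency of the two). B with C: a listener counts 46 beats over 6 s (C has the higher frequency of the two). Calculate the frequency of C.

A–B: Beat frequency = 72/10 = 7.2 Hz.
B is above A, so f_B = 720.0 + 7.2 = 727.2 Hz.
B–C: Beat frequency = 46/6 = 7.6667 Hz.
C is above B, so f_C = 727.2 + 7.6667 = 734.8667 Hz.

734.8667 Hz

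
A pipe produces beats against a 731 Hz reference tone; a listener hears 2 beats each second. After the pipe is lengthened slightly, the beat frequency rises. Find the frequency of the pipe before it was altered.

|f − 731| = 2, so the pipe was at either 729 Hz or 733 Hz.
A longer pipe has a lower fundamental; the adjustment lowers the pipe's frequency.
The beat rate rose, so the adjustment moved the pipe further from 731 Hz — it was already below the reference.

729 Hz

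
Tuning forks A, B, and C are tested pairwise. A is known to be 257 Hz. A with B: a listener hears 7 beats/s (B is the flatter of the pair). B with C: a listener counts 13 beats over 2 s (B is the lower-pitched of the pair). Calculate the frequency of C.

256.5 Hz

B is below A, so f_B = 257 − 7 = 250 Hz.
B–C: Beat frequency = 13/2 = 6.5 Hz.
C is above B, so f_C = 250 + 6.5 = 256.5 Hz.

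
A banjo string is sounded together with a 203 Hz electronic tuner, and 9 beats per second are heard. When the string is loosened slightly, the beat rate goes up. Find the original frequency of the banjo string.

194 Hz

|f − 203| = 9, so the banjo string was at either 194 Hz or 212 Hz.
Reducing tension lowers a string's frequency; the adjustment lowers the banjo string's frequency.
The beat rate rose, so the adjustment moved the banjo string further from 203 Hz — it was already below the reference.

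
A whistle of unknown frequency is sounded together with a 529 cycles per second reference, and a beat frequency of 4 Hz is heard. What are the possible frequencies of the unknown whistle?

|f − 529| = 4, so f = 529 ± 4.

525 Hz or 533 Hz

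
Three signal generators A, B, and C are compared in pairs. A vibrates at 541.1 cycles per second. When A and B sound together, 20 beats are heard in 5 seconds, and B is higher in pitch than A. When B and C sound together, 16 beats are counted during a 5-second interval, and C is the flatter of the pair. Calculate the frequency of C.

A–B: Beat frequency = 20/5 = 4 Hz.
B is above A, so f_B = 541.1 + 4 = 545.1 Hz.
B–C: Beat frequency = 16/5 = 3.2 Hz.
C is below B, so f_C = 545.1 − 3.2 = 541.9 Hz.

541.9 Hz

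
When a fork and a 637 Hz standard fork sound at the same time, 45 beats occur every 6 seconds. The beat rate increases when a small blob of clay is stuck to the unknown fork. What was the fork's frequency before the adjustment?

629.5 Hz

Beat frequency = 45/6 = 7.5 Hz.
|f − 637| = 7.5, so the fork was at either 629.5 Hz or 644.5 Hz.
Adding mass to a fork lowers its frequency; the adjustment lowers the fork's frequency.
The beat rate rose, so the adjustment moved the fork further from 637 Hz — it was already below the reference.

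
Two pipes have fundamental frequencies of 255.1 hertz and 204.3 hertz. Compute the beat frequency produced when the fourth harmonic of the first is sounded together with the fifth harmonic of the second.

1.1 Hz

Fourth harmonic of the first: 4·255.1 = 1020.4 Hz.
Fifth harmonic of the second: 5·204.3 = 1021.5 Hz.
f_beat = |1020.4 − 1021.5| = 1.1 Hz.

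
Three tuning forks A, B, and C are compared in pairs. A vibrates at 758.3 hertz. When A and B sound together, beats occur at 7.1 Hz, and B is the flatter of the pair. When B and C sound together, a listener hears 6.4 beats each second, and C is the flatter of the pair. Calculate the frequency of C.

B is below A, so f_B = 758.3 − 7.1 = 751.2 Hz.
C is below B, so f_C = 751.2 − 6.4 = 744.8 Hz.

744.8 Hz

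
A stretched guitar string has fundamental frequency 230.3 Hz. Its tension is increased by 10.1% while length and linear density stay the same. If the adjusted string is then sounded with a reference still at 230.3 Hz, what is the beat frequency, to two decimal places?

11.35 Hz

For a string, f ∝ √T, so the new frequency is 230.3·√1.101 = 241.6504 Hz.
f_beat = |241.6504 − 230.3| = 11.35 Hz.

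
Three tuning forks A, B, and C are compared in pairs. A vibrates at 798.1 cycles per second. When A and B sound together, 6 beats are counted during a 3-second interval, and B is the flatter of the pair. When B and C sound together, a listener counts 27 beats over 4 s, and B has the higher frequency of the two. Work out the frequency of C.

A–B: Beat frequency = 6/3 = 2 Hz.
B is below A, so f_B = 798.1 − 2 = 796.1 Hz.
B–C: Beat frequency = 27/4 = 6.75 Hz.
C is below B, so f_C = 796.1 − 6.75 = 789.35 Hz.

789.35 Hz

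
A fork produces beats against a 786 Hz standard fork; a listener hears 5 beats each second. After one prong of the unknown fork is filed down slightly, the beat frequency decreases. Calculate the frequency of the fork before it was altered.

781 Hz

|f − 786| = 5, so the fork was at either 781 Hz or 791 Hz.
Filing a prong removes mass and raises the fork's frequency; the adjustment raises the fork's frequency.
The beat rate fell, so the adjustment moved the fork toward 786 Hz — it must have started below the reference.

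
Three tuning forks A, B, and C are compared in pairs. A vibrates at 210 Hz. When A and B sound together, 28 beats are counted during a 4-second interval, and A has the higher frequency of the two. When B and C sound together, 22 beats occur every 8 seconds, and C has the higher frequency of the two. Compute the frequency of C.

205.75 Hz

A–B: Beat frequency = 28/4 = 7 Hz.
B is below A, so f_B = 210 − 7 = 203 Hz.
B–C: Beat frequency = 22/8 = 2.75 Hz.
C is above B, so f_C = 203 + 2.75 = 205.75 Hz.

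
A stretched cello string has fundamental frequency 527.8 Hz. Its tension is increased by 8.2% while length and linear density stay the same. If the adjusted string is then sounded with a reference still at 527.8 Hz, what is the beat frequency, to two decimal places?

21.21 Hz

For a string, f ∝ √T, so the new frequency is 527.8·√1.082 = 549.0135 Hz.
f_beat = |549.0135 − 527.8| = 21.21 Hz.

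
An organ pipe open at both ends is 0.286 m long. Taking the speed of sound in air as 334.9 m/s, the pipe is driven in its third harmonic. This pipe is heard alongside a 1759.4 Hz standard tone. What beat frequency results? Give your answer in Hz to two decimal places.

2.93 Hz

Open pipe: f_n = n·v/(2L) = 3·334.9/(2·0.286) = 1756.4685 Hz.
f_beat = |1756.4685 − 1759.4| = 2.93 Hz.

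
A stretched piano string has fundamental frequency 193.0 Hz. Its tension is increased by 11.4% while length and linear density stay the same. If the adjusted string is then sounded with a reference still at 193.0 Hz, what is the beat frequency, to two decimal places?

For a string, f ∝ √T, so the new frequency is 193.0·√1.114 = 203.7042 Hz.
f_beat = |203.7042 − 193.0| = 10.70 Hz.

10.70 Hz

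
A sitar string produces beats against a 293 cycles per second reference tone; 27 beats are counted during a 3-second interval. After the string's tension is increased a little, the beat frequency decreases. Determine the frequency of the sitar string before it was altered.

Beat frequency = 27/3 = 9 Hz.
|f − 293| = 9, so the sitar string was at either 284 Hz or 302 Hz.
Higher tension means higher frequency; the adjustment raises the sitar string's frequency.
The beat rate fell, so the adjustment moved the sitar string toward 293 Hz — it must have started below the reference.

284 Hz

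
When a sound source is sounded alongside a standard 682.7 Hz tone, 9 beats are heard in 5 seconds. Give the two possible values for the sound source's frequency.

Beat frequency = 9/5 = 1.8 Hz.
|f − 682.7| = 1.8, so f = 682.7 ± 1.8.

680.9 Hz or 684.5 Hz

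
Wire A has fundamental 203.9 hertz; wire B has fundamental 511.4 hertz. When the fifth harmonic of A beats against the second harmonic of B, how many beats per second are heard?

3.3 Hz

Fifth harmonic of the first: 5·203.9 = 1019.5 Hz.
Second harmonic of the second: 2·511.4 = 1022.8 Hz.
f_beat = |1019.5 − 1022.8| = 3.3 Hz.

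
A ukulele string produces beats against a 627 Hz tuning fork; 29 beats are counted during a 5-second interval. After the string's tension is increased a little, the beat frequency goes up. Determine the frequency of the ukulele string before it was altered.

Beat frequency = 29/5 = 5.8 Hz.
|f − 627| = 5.8, so the ukulele string was at either 621.2 Hz or 632.8 Hz.
Higher tension means higher frequency; the adjustment raises the ukulele string's frequency.
The beat rate rose, so the adjustment moved the ukulele string further from 627 Hz — it was already above the reference.

632.8 Hz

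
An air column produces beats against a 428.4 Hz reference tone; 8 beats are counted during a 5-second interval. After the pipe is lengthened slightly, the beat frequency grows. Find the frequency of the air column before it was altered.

426.8 Hz

Beat frequency = 8/5 = 1.6 Hz.
|f − 428.4| = 1.6, so the air column was at either 426.8 Hz or 430 Hz.
A longer pipe has a lower fundamental; the adjustment lowers the air column's frequency.
The beat rate rose, so the adjustment moved the air column further from 428.4 Hz — it was already below the reference.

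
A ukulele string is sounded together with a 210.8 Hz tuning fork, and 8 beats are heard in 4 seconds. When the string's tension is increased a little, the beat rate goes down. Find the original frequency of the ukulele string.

208.8 Hz

Beat frequency = 8/4 = 2 Hz.
|f − 210.8| = 2, so the ukulele string was at either 208.8 Hz or 212.8 Hz.
Higher tension means higher frequency; the adjustment raises the ukulele string's frequency.
The beat rate fell, so the adjustment moved the ukulele string toward 210.8 Hz — it must have started below the reference.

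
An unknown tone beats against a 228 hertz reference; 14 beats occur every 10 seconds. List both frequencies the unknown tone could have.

Beat frequency = 14/10 = 1.4 Hz.
|f − 228| = 1.4, so f = 228 ± 1.4.

226.6 Hz or 229.4 Hz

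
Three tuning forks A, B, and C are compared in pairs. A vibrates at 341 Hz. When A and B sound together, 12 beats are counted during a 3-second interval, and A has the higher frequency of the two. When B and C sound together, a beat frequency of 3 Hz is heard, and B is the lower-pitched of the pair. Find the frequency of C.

340 Hz

A–B: Beat frequency = 12/3 = 4 Hz.
B is below A, so f_B = 341 − 4 = 337 Hz.
C is above B, so f_C = 337 + 3 = 340 Hz.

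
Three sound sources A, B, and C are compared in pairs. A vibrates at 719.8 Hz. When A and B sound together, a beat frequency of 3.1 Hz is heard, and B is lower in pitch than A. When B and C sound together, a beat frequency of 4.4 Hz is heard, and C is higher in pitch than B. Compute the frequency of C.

B is below A, so f_B = 719.8 − 3.1 = 716.7 Hz.
C is above B, so f_C = 716.7 + 4.4 = 721.1 Hz.

721.1 Hz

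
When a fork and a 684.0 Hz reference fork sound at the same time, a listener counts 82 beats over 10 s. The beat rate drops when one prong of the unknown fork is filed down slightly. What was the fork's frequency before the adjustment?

Beat frequency = 82/10 = 8.2 Hz.
|f − 684.0| = 8.2, so the fork was at either 675.8 Hz or 692.2 Hz.
Filing a prong removes mass and raises the fork's frequency; the adjustment raises the fork's frequency.
The beat rate fell, so the adjustment moved the fork toward 684.0 Hz — it must have started below the reference.

675.8 Hz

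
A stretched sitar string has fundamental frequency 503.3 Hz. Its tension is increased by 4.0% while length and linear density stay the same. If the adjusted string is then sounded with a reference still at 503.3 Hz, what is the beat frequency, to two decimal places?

For a string, f ∝ √T, so the new frequency is 503.3·√1.040 = 513.2673 Hz.
f_beat = |513.2673 − 503.3| = 9.97 Hz.

9.97 Hz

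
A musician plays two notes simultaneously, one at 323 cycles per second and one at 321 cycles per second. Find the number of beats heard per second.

Beats arise from superposition of two nearby frequencies; the beat rate is |f₁ − f₂|.
|323 − 321| = 2 Hz.

2 Hz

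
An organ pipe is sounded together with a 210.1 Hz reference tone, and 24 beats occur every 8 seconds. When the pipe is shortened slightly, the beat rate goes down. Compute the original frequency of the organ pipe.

207.1 Hz

Beat frequency = 24/8 = 3 Hz.
|f − 210.1| = 3, so the organ pipe was at either 207.1 Hz or 213.1 Hz.
A shorter pipe has a higher fundamental; the adjustment raises the organ pipe's frequency.
The beat rate fell, so the adjustment moved the organ pipe toward 210.1 Hz — it must have started below the reference.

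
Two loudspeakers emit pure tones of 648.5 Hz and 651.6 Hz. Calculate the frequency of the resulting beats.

Beats arise from superposition of two nearby frequencies; the beat rate is |f₁ − f₂|.
|648.5 − 651.6| = 3.1 Hz.

3.1 Hz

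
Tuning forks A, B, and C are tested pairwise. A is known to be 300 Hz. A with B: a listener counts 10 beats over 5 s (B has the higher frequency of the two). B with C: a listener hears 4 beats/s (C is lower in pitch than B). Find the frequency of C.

298 Hz

A–B: Beat frequency = 10/5 = 2 Hz.
B is above A, so f_B = 300 + 2 = 302 Hz.
C is below B, so f_C = 302 − 4 = 298 Hz.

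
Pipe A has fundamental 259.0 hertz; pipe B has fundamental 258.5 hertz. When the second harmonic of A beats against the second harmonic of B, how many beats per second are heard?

1.0 Hz

Second harmonic of the first: 2·259.0 = 518.0 Hz.
Second harmonic of the second: 2·258.5 = 517.0 Hz.
f_beat = |518.0 − 517.0| = 1.0 Hz.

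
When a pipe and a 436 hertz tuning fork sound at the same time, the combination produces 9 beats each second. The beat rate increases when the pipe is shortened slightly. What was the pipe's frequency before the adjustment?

445 Hz

|f − 436| = 9, so the pipe was at either 427 Hz or 445 Hz.
A shorter pipe has a higher fundamental; the adjustment raises the pipe's frequency.
The beat rate rose, so the adjustment moved the pipe further from 436 Hz — it was already above the reference.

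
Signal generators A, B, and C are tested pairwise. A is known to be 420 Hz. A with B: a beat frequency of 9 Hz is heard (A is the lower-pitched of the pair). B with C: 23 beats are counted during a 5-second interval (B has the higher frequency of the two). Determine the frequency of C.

424.4 Hz

B is above A, so f_B = 420 + 9 = 429 Hz.
B–C: Beat frequency = 23/5 = 4.6 Hz.
C is below B, so f_C = 429 − 4.6 = 424.4 Hz.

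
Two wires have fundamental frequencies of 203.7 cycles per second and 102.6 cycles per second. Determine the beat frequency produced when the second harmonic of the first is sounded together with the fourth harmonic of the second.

3.0 Hz

Second harmonic of the first: 2·203.7 = 407.4 Hz.
Fourth harmonic of the second: 4·102.6 = 410.4 Hz.
f_beat = |407.4 − 410.4| = 3.0 Hz.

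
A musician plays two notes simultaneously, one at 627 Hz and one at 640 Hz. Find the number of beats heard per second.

13 Hz

f_beat = |f₁ − f₂|.
|627 − 640| = 13 Hz.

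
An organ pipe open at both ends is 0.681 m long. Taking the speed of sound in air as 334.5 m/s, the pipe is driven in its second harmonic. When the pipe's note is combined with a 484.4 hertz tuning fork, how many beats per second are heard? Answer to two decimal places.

6.79 Hz

Open pipe: f_n = n·v/(2L) = 2·334.5/(2·0.681) = 491.1894 Hz.
f_beat = |491.1894 − 484.4| = 6.79 Hz.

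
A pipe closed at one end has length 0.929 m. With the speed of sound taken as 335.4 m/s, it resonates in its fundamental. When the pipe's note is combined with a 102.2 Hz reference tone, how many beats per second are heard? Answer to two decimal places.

Closed pipe (odd harmonics): f_n = n·v/(4L) = 1·335.4/(4·0.929) = 90.2583 Hz.
f_beat = |90.2583 − 102.2| = 11.94 Hz.

11.94 Hz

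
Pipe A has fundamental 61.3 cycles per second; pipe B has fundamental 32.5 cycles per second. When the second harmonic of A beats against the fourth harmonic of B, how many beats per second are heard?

7.4 Hz

Second harmonic of the first: 2·61.3 = 122.6 Hz.
Fourth harmonic of the second: 4·32.5 = 130.0 Hz.
f_beat = |122.6 − 130.0| = 7.4 Hz.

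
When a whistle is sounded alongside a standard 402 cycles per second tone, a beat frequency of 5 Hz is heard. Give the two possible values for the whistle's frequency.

|f − 402| = 5, so f = 402 ± 5.

397 Hz or 407 Hz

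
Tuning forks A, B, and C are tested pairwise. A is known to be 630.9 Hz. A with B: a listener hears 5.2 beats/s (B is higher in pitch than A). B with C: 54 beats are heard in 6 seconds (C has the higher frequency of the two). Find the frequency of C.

B is above A, so f_B = 630.9 + 5.2 = 636.1 Hz.
B–C: Beat frequency = 54/6 = 9 Hz.
C is above B, so f_C = 636.1 + 9 = 645.1 Hz.

645.1 Hz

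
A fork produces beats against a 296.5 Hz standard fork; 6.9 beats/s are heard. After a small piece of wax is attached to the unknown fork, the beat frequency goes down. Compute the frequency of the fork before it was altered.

|f − 296.5| = 6.9, so the fork was at either 289.6 Hz or 303.4 Hz.
Loading a fork with wax lowers its frequency; the adjustment lowers the fork's frequency.
The beat rate fell, so the adjustment moved the fork toward 296.5 Hz — it must have started above the reference.

303.4 Hz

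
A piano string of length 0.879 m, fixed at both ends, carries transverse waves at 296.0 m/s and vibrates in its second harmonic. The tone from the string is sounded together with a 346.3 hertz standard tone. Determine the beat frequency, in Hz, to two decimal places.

9.55 Hz

For a string fixed at both ends, f_n = n·v/(2L) = 2·296.0/(2·0.879) = 336.7463 Hz.
f_beat = |336.7463 − 346.3| = 9.55 Hz.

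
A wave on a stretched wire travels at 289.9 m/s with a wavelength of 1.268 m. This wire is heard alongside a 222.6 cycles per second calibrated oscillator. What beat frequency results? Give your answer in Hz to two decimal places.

6.03 Hz

Source frequency f = v/λ = 289.9/1.268 = 228.6278 Hz.
f_beat = |228.6278 − 222.6| = 6.03 Hz.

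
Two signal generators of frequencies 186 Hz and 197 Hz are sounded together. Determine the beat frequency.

11 Hz

f_beat = |f₁ − f₂|.
|186 − 197| = 11 Hz.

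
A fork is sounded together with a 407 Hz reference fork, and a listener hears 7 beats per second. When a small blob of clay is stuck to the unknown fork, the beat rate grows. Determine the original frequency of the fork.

400 Hz

|f − 407| = 7, so the fork was at either 400 Hz or 414 Hz.
Adding mass to a fork lowers its frequency; the adjustment lowers the fork's frequency.
The beat rate rose, so the adjustment moved the fork further from 407 Hz — it was already below the reference.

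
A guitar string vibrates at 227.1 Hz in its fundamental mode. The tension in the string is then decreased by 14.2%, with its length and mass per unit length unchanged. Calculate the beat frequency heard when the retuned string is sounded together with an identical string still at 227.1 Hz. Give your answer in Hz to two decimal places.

For a string, f ∝ √T, so the new frequency is 227.1·√0.858 = 210.3588 Hz.
f_beat = |210.3588 − 227.1| = 16.74 Hz.

16.74 Hz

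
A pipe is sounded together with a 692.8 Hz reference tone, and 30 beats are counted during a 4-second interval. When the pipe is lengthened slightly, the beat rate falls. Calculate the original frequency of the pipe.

Beat frequency = 30/4 = 7.5 Hz.
|f − 692.8| = 7.5, so the pipe was at either 685.3 Hz or 700.3 Hz.
A longer pipe has a lower fundamental; the adjustment lowers the pipe's frequency.
The beat rate fell, so the adjustment moved the pipe toward 692.8 Hz — it must have started above the reference.

700.3 Hz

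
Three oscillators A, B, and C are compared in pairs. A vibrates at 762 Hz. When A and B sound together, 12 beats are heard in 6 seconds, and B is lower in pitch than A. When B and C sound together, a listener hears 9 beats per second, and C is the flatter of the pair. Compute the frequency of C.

751 Hz

A–B: Beat frequency = 12/6 = 2 Hz.
B is below A, so f_B = 762 − 2 = 760 Hz.
C is below B, so f_C = 760 − 9 = 751 Hz.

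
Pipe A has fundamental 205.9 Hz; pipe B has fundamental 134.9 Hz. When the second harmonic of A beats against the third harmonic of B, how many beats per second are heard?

Second harmonic of the first: 2·205.9 = 411.8 Hz.
Third harmonic of the second: 3·134.9 = 404.7 Hz.
f_beat = |411.8 − 404.7| = 7.1 Hz.

7.1 Hz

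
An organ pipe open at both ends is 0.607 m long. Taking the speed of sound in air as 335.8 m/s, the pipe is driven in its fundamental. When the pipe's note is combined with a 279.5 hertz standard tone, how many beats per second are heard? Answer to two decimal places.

2.89 Hz

Open pipe: f_n = n·v/(2L) = 1·335.8/(2·0.607) = 276.6063 Hz.
f_beat = |276.6063 − 279.5| = 2.89 Hz.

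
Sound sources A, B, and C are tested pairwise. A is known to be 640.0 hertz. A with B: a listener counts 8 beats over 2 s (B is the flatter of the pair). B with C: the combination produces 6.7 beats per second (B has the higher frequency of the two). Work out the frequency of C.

A–B: Beat frequency = 8/2 = 4 Hz.
B is below A, so f_B = 640.0 − 4 = 636 Hz.
C is below B, so f_C = 636 − 6.7 = 629.3 Hz.

629.3 Hz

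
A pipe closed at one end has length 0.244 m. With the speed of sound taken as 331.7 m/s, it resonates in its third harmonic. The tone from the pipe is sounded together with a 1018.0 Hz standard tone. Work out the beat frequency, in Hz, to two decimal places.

Closed pipe (odd harmonics): f_n = n·v/(4L) = 3·331.7/(4·0.244) = 1019.5697 Hz.
f_beat = |1019.5697 − 1018.0| = 1.57 Hz.

1.57 Hz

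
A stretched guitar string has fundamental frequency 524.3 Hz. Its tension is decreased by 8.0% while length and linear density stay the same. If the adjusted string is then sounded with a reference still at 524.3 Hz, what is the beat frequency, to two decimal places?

21.41 Hz

For a string, f ∝ √T, so the new frequency is 524.3·√0.920 = 502.8909 Hz.
f_beat = |502.8909 − 524.3| = 21.41 Hz.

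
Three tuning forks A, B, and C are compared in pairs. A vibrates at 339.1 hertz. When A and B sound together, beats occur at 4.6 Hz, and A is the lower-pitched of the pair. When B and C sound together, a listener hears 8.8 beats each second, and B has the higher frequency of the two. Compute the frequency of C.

B is above A, so f_B = 339.1 + 4.6 = 343.7 Hz.
C is below B, so f_C = 343.7 − 8.8 = 334.9 Hz.

334.9 Hz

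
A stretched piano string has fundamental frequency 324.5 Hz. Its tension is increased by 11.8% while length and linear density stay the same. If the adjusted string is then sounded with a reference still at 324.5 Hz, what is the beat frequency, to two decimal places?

For a string, f ∝ √T, so the new frequency is 324.5·√1.118 = 343.1118 Hz.
f_beat = |343.1118 − 324.5| = 18.61 Hz.

18.61 Hz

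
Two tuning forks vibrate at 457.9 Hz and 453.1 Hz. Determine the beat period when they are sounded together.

f_beat = |457.9 − 453.1| = 4.8 Hz.
Beat period T = 1 / f_beat = 1 / 4.8 s.

0.208 s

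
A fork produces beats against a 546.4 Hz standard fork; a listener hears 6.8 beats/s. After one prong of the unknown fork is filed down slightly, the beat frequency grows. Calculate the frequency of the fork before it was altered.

|f − 546.4| = 6.8, so the fork was at either 539.6 Hz or 553.2 Hz.
Filing a prong removes mass and raises the fork's frequency; the adjustment raises the fork's frequency.
The beat rate rose, so the adjustment moved the fork further from 546.4 Hz — it was already above the reference.

553.2 Hz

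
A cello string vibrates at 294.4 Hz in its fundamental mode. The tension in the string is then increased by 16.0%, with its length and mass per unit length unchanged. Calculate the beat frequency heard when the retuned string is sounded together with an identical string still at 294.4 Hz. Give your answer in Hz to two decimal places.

For a string, f ∝ √T, so the new frequency is 294.4·√1.160 = 317.0785 Hz.
f_beat = |317.0785 − 294.4| = 22.68 Hz.

22.68 Hz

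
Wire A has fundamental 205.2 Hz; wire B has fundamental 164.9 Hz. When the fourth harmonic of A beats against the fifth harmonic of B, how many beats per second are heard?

3.7 Hz

Fourth harmonic of the first: 4·205.2 = 820.8 Hz.
Fifth harmonic of the second: 5·164.9 = 824.5 Hz.
f_beat = |820.8 − 824.5| = 3.7 Hz.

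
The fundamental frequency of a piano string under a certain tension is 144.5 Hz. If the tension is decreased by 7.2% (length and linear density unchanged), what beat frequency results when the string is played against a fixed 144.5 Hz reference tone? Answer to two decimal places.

For a string, f ∝ √T, so the new frequency is 144.5·√0.928 = 139.2008 Hz.
f_beat = |139.2008 − 144.5| = 5.30 Hz.

5.30 Hz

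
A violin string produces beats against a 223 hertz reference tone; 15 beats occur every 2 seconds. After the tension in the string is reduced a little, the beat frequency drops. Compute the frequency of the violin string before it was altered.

Beat frequency = 15/2 = 7.5 Hz.
|f − 223| = 7.5, so the violin string was at either 215.5 Hz or 230.5 Hz.
Lower tension means lower frequency; the adjustment lowers the violin string's frequency.
The beat rate fell, so the adjustment moved the violin string toward 223 Hz — it must have started above the reference.

230.5 Hz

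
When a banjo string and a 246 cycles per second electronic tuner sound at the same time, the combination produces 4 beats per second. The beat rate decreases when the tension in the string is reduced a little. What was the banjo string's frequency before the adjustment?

250 Hz

|f − 246| = 4, so the banjo string was at either 242 Hz or 250 Hz.
Lower tension means lower frequency; the adjustment lowers the banjo string's frequency.
The beat rate fell, so the adjustment moved the banjo string toward 246 Hz — it must have started above the reference.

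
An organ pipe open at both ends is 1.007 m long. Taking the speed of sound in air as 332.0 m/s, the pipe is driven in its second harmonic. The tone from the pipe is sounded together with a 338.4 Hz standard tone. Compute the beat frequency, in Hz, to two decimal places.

Open pipe: f_n = n·v/(2L) = 2·332.0/(2·1.007) = 329.6922 Hz.
f_beat = |329.6922 − 338.4| = 8.71 Hz.

8.71 Hz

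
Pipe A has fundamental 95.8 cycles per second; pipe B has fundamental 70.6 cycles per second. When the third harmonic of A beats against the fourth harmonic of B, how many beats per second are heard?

Third harmonic of the first: 3·95.8 = 287.4 Hz.
Fourth harmonic of the second: 4·70.6 = 282.4 Hz.
f_beat = |287.4 − 282.4| = 5.0 Hz.

5.0 Hz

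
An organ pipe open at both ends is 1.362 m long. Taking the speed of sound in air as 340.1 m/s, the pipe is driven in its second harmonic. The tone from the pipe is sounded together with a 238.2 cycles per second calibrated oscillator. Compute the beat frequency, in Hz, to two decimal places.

11.51 Hz

Open pipe: f_n = n·v/(2L) = 2·340.1/(2·1.362) = 249.7063 Hz.
f_beat = |249.7063 − 238.2| = 11.51 Hz.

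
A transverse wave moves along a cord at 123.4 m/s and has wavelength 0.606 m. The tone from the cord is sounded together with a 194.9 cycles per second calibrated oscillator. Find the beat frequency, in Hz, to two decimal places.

8.73 Hz

Source frequency f = v/λ = 123.4/0.606 = 203.6304 Hz.
f_beat = |203.6304 − 194.9| = 8.73 Hz.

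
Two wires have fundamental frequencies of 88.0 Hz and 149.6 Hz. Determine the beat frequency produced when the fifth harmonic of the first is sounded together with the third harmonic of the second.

8.8 Hz

Fifth harmonic of the first: 5·88.0 = 440.0 Hz.
Third harmonic of the second: 3·149.6 = 448.8 Hz.
f_beat = |440.0 − 448.8| = 8.8 Hz.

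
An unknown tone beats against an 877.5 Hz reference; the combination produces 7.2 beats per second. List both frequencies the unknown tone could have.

|f − 877.5| = 7.2, so f = 877.5 ± 7.2.

870.3 Hz or 884.7 Hz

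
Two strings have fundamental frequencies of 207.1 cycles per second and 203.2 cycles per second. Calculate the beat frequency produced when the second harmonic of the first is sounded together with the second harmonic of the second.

7.8 Hz

Second harmonic of the first: 2·207.1 = 414.2 Hz.
Second harmonic of the second: 2·203.2 = 406.4 Hz.
f_beat = |414.2 − 406.4| = 7.8 Hz.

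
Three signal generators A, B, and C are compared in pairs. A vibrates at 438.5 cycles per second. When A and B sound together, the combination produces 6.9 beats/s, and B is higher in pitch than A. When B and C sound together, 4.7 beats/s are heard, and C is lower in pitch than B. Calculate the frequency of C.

440.7 Hz

B is above A, so f_B = 438.5 + 6.9 = 445.4 Hz.
C is below B, so f_C = 445.4 − 4.7 = 440.7 Hz.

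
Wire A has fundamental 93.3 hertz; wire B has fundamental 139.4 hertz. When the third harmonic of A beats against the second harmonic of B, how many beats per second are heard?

Third harmonic of the first: 3·93.3 = 279.9 Hz.
Second harmonic of the second: 2·139.4 = 278.8 Hz.
f_beat = |279.9 − 278.8| = 1.1 Hz.

1.1 Hz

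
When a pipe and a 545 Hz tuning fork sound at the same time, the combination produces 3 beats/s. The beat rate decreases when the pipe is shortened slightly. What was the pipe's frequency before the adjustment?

542 Hz

|f − 545| = 3, so the pipe was at either 542 Hz or 548 Hz.
A shorter pipe has a higher fundamental; the adjustment raises the pipe's frequency.
The beat rate fell, so the adjustment moved the pipe toward 545 Hz — it must have started below the reference.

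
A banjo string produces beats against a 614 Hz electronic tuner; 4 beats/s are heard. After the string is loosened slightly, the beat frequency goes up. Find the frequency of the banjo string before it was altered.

610 Hz

|f − 614| = 4, so the banjo string was at either 610 Hz or 618 Hz.
Reducing tension lowers a string's frequency; the adjustment lowers the banjo string's frequency.
The beat rate rose, so the adjustment moved the banjo string further from 614 Hz — it was already below the reference.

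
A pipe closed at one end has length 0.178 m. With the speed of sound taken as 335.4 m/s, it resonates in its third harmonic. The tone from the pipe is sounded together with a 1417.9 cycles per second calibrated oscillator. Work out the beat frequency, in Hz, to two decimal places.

Closed pipe (odd harmonics): f_n = n·v/(4L) = 3·335.4/(4·0.178) = 1413.2022 Hz.
f_beat = |1413.2022 − 1417.9| = 4.70 Hz.

4.70 Hz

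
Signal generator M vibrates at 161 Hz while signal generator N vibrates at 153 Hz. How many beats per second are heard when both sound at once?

f_beat = |f₁ − f₂|.
|161 − 153| = 8 Hz.

8 Hz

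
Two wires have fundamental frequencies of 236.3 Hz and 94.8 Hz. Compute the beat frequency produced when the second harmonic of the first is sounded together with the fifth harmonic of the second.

1.4 Hz

Second harmonic of the first: 2·236.3 = 472.6 Hz.
Fifth harmonic of the second: 5·94.8 = 474.0 Hz.
f_beat = |472.6 − 474.0| = 1.4 Hz.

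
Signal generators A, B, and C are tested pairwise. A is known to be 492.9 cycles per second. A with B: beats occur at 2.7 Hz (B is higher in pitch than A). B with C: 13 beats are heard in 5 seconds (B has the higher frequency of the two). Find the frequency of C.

B is above A, so f_B = 492.9 + 2.7 = 495.6 Hz.
B–C: Beat frequency = 13/5 = 2.6 Hz.
C is below B, so f_C = 495.6 − 2.6 = 493 Hz.

493 Hz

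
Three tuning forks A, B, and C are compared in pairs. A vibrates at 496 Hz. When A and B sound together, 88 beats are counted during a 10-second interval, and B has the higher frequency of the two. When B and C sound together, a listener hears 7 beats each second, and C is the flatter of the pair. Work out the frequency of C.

497.8 Hz

A–B: Beat frequency = 88/10 = 8.8 Hz.
B is above A, so f_B = 496 + 8.8 = 504.8 Hz.
C is below B, so f_C = 504.8 − 7 = 497.8 Hz.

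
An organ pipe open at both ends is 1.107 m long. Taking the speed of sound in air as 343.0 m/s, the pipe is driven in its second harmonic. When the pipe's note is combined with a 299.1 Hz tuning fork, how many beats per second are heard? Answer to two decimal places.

Open pipe: f_n = n·v/(2L) = 2·343.0/(2·1.107) = 309.8464 Hz.
f_beat = |309.8464 − 299.1| = 10.75 Hz.

10.75 Hz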